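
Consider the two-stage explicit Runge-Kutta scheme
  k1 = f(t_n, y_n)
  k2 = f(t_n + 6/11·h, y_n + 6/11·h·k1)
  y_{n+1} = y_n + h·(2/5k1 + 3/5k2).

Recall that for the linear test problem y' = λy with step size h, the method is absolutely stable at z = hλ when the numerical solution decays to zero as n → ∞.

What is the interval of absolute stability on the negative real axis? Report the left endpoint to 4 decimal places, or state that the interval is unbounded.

z∈(-3.0556,0).

On y'=λy, z=hλ:
  k1=λy_n ⇒ h·k1=z·y_n;  k2=λ(1+6/11z)y_n ⇒ h·k2=z(1+6/11z)y_n
  y_{n+1}/y_n = 1 + 2/5z + 3/5z(1+6/11z) = 1 + z + 18/55z²
  R(z) = 1 + z + 18/55z².

Need |R(x)|<1, x<0.
x=-0.56: |R|=0.5426
R=1: x+18/55x²=0 ⇒ x=−55/18=-3.0556; min R=1−1/(4·18/55)=0.2361>−1
Confirm numerically:
  x=-2.863: |R|=0.81958 <1
  x=-2.085: |R|=0.33773 <1
  x=-1.817: |R|=0.26349 <1
  x=-3.606: |R|=1.64960 >1
  x=-3.225: |R|=1.17884 >1
So |R|<1 on (-3.0556, 0).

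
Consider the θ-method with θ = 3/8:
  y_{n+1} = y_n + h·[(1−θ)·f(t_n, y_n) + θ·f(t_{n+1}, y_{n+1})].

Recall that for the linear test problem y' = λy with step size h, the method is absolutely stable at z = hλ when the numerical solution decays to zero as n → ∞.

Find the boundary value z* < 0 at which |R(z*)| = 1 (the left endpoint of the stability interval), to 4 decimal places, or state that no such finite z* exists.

left endpoint -8.0000.

On y'=λy, z=hλ:
  y_{n+1} = y_n + z·[5/8·y_n + 3/8·y_{n+1}] ⇒ (1 − 3/8z)y_{n+1} = (1 + 5/8z)y_n
  R(z) = (1 + 5/8z)/(1 − 3/8z).

Solve |R(x)|<1 on ℝ⁻.
x=-0.54: |R|=0.5509
R=−1: 1+5/8x = −1+3/8x ⇒ -1/4x=2 ⇒ x=2/(-1/4)=-8.0000
Confirm numerically:
  x=-7.945: |R|=0.99654 <1
  x=-6.114: |R|=0.85681 <1
  x=-4.212: |R|=0.63287 <1
  x=-3.636: |R|=0.53840 <1
  x=-8.339: |R|=1.02053 >1
  x=-8.299: |R|=1.01818 >1
Stable set (-8.0000, 0).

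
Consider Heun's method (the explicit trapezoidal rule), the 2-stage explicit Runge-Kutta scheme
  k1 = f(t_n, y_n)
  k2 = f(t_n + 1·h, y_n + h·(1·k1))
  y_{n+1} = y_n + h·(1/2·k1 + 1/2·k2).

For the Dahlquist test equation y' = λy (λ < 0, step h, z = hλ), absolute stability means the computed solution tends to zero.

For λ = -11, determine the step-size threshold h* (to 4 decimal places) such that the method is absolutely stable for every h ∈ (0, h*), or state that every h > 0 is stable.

With y'=λy (z=hλ):
  order 2, 2-stage ⇒ R(z)=1+z+z^2/2
  (e.g. R(-1.26)=0.53380, |R|=0.53380)

Need |R(x)|<1, x<0.
x=-1.26: |R|=0.5338
|R(-2.27)|=1.3064 |R(-1.84)|=0.8528 |R(-1.49)|=0.6200
Bisect:
  x_lo=-2.8208 |R|=2.1577  x_hi=-0.1302 |R|=0.8783
  mid=-1.47550 |R|=0.61305 →hi
  mid=-2.14817 |R|=1.15914 →lo
  mid=-1.81183 |R|=0.82954 →hi
  mid=-1.98000 |R|=0.98020 →hi
  mid=-2.06408 |R|=1.06614 →lo
  mid=-2.02204 |R|=1.02228 →lo
  mid=-2.00102 |R|=1.00102 →lo
  mid=-1.99051 |R|=0.99056 →hi
  ...
  [-2.00004,-1.99987] ⇒ x*=-2.0000
So |R|<1 on (-2.0000, 0).

(-2.0000,0); λ=-11 ⇒ h* = 0.1818.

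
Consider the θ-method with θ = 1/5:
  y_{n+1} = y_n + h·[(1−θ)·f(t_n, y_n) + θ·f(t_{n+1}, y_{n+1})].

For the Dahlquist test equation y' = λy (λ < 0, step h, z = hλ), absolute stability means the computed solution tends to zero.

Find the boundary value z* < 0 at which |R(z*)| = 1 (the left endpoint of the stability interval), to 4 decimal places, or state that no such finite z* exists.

On y'=λy, z=hλ:
  y_{n+1} = y_n + z·[4/5·y_n + 1/5·y_{n+1}] ⇒ (1 − 1/5z)y_{n+1} = (1 + 4/5z)y_n
  Hence R(z) = (1 + 4/5z)/(1 − 1/5z).

Boundary: |R(x)|=1, x<0.
x=-1.52: |R|=0.1656
R=−1: 1+4/5x = −1+1/5x ⇒ -3/5x=2 ⇒ x=2/(-3/5)=-3.3333
Confirm numerically:
  x=-3.120: |R|=0.92118 <1
  x=-2.579: |R|=0.70141 <1
  x=-2.037: |R|=0.44735 <1
  x=-1.916: |R|=0.38519 <1
  x=-3.798: |R|=1.15845 >1
  x=-3.797: |R|=1.15812 >1
Stable set (-3.3333, 0).

z* = -3.3333.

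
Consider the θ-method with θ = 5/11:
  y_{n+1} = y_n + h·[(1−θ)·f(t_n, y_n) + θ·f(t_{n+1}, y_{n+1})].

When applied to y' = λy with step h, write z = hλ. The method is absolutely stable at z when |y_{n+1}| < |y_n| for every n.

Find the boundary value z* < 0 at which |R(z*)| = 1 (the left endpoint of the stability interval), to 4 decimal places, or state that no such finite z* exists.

With y'=λy (z=hλ):
  y_{n+1} = y_n + z·[6/11·y_n + 5/11·y_{n+1}] ⇒ (1 − 5/11z)y_{n+1} = (1 + 6/11z)y_n
  R(z) = (1 + 6/11z)/(1 − 5/11z).

Find x<0 with |R(x)|<1.
x=-0.4: |R|=0.6615
R=−1: 1+6/11x = −1+5/11x ⇒ -1/11x=2 ⇒ x=2/(-1/11)=-22.0000
Confirm numerically:
  x=-18.554: |R|=0.96679 <1
  x=-12.858: |R|=0.87858 <1
  x=-11.151: |R|=0.83748 <1
  x=-10.754: |R|=0.82637 <1
  x=-22.551: |R|=1.00445 >1
  x=-22.420: |R|=1.00341 >1
  x=-22.390: |R|=1.00317 >1
Stable set (-22.0000, 0).

z* = -22.0000.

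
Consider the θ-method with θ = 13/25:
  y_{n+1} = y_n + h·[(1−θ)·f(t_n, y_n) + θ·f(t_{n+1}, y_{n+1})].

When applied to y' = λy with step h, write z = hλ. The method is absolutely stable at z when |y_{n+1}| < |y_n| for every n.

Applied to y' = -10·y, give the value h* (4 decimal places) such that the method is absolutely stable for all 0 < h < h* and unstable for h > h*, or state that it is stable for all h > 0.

Set f=λy, z=hλ:
  y_{n+1} = y_n + z·[12/25·y_n + 13/25·y_{n+1}] ⇒ (1 − 13/25z)y_{n+1} = (1 + 12/25z)y_n
  ⇒ R(z) = (1 + 12/25z)/(1 − 13/25z).

Find x<0 with |R(x)|<1.
x=-1.14: |R|=0.2843
x=-2: |R|=0.0196
x=-10: |R|=0.6129
x=-100: |R|=0.8868
θ=13/25≥1/2 ⇒ |1+12/25x|<|1−13/25x| ∀x<0 ⇒ unbounded interval.

(−∞, 0) — no finite endpoint. Any h>0 works for λ=-10.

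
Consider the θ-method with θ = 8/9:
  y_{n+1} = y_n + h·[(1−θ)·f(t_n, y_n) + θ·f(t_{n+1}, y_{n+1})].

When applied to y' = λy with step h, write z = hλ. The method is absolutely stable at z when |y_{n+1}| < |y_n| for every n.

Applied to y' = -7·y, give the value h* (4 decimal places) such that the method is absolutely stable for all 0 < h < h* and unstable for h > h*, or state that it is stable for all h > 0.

On y'=λy, z=hλ:
  y_{n+1} = y_n + z·[1/9·y_n + 8/9·y_{n+1}] ⇒ (1 − 8/9z)y_{n+1} = (1 + 1/9z)y_n
  ⇒ R(z) = (1 + 1/9z)/(1 − 8/9z).

Need |R(x)|<1, x<0.
x=-1.54: |R|=0.3499
x=-2: |R|=0.2800
x=-10: |R|=0.0112
x=-100: |R|=0.1125
θ=8/9≥1/2 ⇒ |1+1/9x|<|1−8/9x| ∀x<0 ⇒ interval (−∞,0).

(−∞, 0) — no finite endpoint. Any h>0 works for λ=-7.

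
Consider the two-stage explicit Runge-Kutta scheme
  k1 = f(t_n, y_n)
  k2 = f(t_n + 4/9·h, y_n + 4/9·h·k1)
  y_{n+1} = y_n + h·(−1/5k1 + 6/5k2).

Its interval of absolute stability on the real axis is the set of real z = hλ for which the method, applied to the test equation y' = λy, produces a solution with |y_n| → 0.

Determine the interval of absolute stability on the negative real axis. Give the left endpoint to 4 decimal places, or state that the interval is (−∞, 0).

With y'=λy (z=hλ):
  k1=λy_n ⇒ h·k1=z·y_n;  k2=λ(1+4/9z)y_n ⇒ h·k2=z(1+4/9z)y_n
  y_{n+1}/y_n = 1 − 1/5z + 6/5z(1+4/9z) = 1 + z + 8/15z²
  Hence R(z) = 1 + z + 8/15z².

Find x<0 with |R(x)|<1.
x=-0.44: |R|=0.6633
R=1: x+8/15x²=0 ⇒ x=−15/8=-1.8750; min R=1−1/(4·8/15)=0.5312>−1
Confirm numerically:
  x=-1.371: |R|=0.63148 <1
  x=-1.273: |R|=0.59128 <1
  x=-0.996: |R|=0.53308 <1
  x=-0.849: |R|=0.53543 <1
  x=-2.339: |R|=1.57882 >1
  x=-2.314: |R|=1.54178 >1
  x=-1.987: |R|=1.11869 >1
So |R|<1 on (-1.8750, 0).

z∈(-1.8750,0).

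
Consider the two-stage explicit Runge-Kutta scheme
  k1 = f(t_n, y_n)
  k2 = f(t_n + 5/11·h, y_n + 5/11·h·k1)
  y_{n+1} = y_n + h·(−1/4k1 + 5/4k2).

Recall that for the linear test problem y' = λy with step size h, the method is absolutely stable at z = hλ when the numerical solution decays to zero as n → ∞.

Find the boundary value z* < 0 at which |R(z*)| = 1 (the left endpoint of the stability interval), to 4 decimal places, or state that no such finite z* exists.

Test eqn y'=λy, z=hλ:
  k1=λy_n ⇒ h·k1=z·y_n;  k2=λ(1+5/11z)y_n ⇒ h·k2=z(1+5/11z)y_n
  y_{n+1}/y_n = 1 − 1/4z + 5/4z(1+5/11z) = 1 + z + 25/44z²
  R(z) = 1 + z + 25/44z².

Solve |R(x)|<1 on ℝ⁻.
x=-1.13: |R|=0.5955
R=1: x+25/44x²=0 ⇒ x=−44/25=-1.7600; min R=1−1/(4·25/44)=0.5600>−1
Confirm numerically:
  x=-1.721: |R|=0.96186 <1
  x=-1.413: |R|=0.72141 <1
  x=-1.224: |R|=0.62724 <1
  x=-0.898: |R|=0.56018 <1
  x=-2.177: |R|=1.51580 >1
  x=-1.803: |R|=1.04405 >1
So |R|<1 on (-1.7600, 0).

left endpoint -1.7600.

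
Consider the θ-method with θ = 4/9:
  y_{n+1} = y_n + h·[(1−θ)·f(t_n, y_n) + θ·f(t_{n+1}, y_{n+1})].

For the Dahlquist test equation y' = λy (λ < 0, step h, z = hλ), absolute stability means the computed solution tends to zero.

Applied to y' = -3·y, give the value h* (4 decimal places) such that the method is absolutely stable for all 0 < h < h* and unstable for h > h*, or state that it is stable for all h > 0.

Set f=λy, z=hλ:
  y_{n+1} = y_n + z·[5/9·y_n + 4/9·y_{n+1}] ⇒ (1 − 4/9z)y_{n+1} = (1 + 5/9z)y_n
  Hence R(z) = (1 + 5/9z)/(1 − 4/9z).

Boundary: |R(x)|=1, x<0.
x=-1.67: |R|=0.0415
R=−1: 1+5/9x = −1+4/9x ⇒ -1/9x=2 ⇒ x=2/(-1/9)=-18.0000
Confirm numerically:
  x=-12.765: |R|=0.91284 <1
  x=-9.540: |R|=0.82061 <1
  x=-7.752: |R|=0.74385 <1
  x=-18.303: |R|=1.00369 >1
  x=-18.160: |R|=1.00196 >1
Interval (-18.0000, 0).

(-18.0000,0); λ=-3 ⇒ h* = (18)/3 = 6.0000.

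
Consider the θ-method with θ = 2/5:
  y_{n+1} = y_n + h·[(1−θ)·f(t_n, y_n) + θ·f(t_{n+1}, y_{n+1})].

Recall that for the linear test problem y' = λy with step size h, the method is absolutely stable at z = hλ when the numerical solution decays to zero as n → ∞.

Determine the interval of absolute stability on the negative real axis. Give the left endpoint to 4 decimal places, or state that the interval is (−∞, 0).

On y'=λy, z=hλ:
  y_{n+1} = y_n + z·[3/5·y_n + 2/5·y_{n+1}] ⇒ (1 − 2/5z)y_{n+1} = (1 + 3/5z)y_n
  ⇒ R(z) = (1 + 3/5z)/(1 − 2/5z).

Find x<0 with |R(x)|<1.
x=-0.38: |R|=0.6701
R=−1: 1+3/5x = −1+2/5x ⇒ -1/5x=2 ⇒ x=2/(-1/5)=-10.0000
Confirm numerically:
  x=-8.754: |R|=0.94464 <1
  x=-6.424: |R|=0.79964 <1
  x=-5.395: |R|=0.70836 <1
  x=-10.491: |R|=1.01890 >1
  x=-10.265: |R|=1.01038 >1
Stable set (-10.0000, 0).

(-10.0000, 0).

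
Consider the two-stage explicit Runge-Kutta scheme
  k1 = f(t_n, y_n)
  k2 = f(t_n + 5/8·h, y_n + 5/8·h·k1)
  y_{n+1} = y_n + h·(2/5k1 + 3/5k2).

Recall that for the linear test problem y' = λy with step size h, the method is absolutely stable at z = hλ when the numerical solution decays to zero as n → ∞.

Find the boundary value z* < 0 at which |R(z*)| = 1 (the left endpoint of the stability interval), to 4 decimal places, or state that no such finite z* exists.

z* = -2.6667.

On y'=λy, z=hλ:
  k1=λy_n ⇒ h·k1=z·y_n;  k2=λ(1+5/8z)y_n ⇒ h·k2=z(1+5/8z)y_n
  y_{n+1}/y_n = 1 + 2/5z + 3/5z(1+5/8z) = 1 + z + 3/8z²
  R(z) = 1 + z + 3/8z².

Find x<0 with |R(x)|<1.
x=-0.78: |R|=0.4481
R=1: x+3/8x²=0 ⇒ x=−8/3=-2.6667; min R=1−1/(4·3/8)=0.3333>−1
Confirm numerically:
  x=-1.634: |R|=0.36723 <1
  x=-1.466: |R|=0.33993 <1
  x=-1.435: |R|=0.33721 <1
  x=-3.044: |R|=1.43073 >1
  x=-2.819: |R|=1.16104 >1
  x=-2.761: |R|=1.09767 >1
Interval (-2.6667, 0).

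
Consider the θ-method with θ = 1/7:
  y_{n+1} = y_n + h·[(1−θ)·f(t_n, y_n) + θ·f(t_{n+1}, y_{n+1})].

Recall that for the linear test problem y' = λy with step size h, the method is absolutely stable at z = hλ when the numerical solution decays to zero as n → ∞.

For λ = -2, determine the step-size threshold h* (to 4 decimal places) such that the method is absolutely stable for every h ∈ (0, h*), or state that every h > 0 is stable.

(-2.8000,0); λ=-2 ⇒ h* = (14/5)/2 = 1.4000.

Test eqn y'=λy, z=hλ:
  y_{n+1} = y_n + z·[6/7·y_n + 1/7·y_{n+1}] ⇒ (1 − 1/7z)y_{n+1} = (1 + 6/7z)y_n
  ⇒ R(z) = (1 + 6/7z)/(1 − 1/7z).

Boundary: |R(x)|=1, x<0.
x=-0.34: |R|=0.6757
R=−1: 1+6/7x = −1+1/7x ⇒ -5/7x=2 ⇒ x=2/(-5/7)=-2.8000
Confirm numerically:
  x=-2.760: |R|=0.97951 <1
  x=-2.407: |R|=0.79111 <1
  x=-1.680: |R|=0.35484 <1
  x=-1.505: |R|=0.23868 <1
  x=-3.348: |R|=1.26479 >1
  x=-3.254: |R|=1.22138 >1
  x=-3.168: |R|=1.18096 >1
Stable set (-2.8000, 0).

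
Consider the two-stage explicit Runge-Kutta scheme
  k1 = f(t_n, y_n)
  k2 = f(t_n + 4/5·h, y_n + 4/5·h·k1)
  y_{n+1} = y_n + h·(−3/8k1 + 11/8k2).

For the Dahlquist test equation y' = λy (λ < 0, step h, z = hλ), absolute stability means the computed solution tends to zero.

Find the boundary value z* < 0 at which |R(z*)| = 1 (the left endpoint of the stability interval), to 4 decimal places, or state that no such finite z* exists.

z* = -0.9091.

Set f=λy, z=hλ:
  k1=λy_n ⇒ h·k1=z·y_n;  k2=λ(1+4/5z)y_n ⇒ h·k2=z(1+4/5z)y_n
  y_{n+1}/y_n = 1 − 3/8z + 11/8z(1+4/5z) = 1 + z + 11/10z²
  so R(z) = 1 + z + 11/10z².

Need |R(x)|<1, x<0.
x=-0.94: |R|=1.0320
R=1: x+11/10x²=0 ⇒ x=−10/11=-0.9091; min R=1−1/(4·11/10)=0.7727>−1
Confirm numerically:
  x=-0.761: |R|=0.87603 <1
  x=-0.711: |R|=0.84507 <1
  x=-0.516: |R|=0.77688 <1
  x=-1.267: |R|=1.49882 >1
  x=-1.068: |R|=1.18669 >1
  x=-1.027: |R|=1.13320 >1
So |R|<1 on (-0.9091, 0).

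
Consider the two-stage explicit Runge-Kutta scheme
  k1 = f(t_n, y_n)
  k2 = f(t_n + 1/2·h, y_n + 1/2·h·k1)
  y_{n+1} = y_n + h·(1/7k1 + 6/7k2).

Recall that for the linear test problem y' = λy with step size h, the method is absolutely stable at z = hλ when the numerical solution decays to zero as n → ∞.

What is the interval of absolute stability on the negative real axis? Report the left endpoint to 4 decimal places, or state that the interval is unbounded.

z∈(-2.3333,0).

Set f=λy, z=hλ:
  k1=λy_n ⇒ h·k1=z·y_n;  k2=λ(1+1/2z)y_n ⇒ h·k2=z(1+1/2z)y_n
  y_{n+1}/y_n = 1 + 1/7z + 6/7z(1+1/2z) = 1 + z + 3/7z²
  R(z) = 1 + z + 3/7z².

Solve |R(x)|<1 on ℝ⁻.
x=-0.99: |R|=0.4300
R=1: x+3/7x²=0 ⇒ x=−7/3=-2.3333; min R=1−1/(4·3/7)=0.4167>−1
Confirm numerically:
  x=-2.029: |R|=0.73536 <1
  x=-1.925: |R|=0.66312 <1
  x=-1.257: |R|=0.42016 <1
  x=-2.726: |R|=1.45875 >1
  x=-2.709: |R|=1.43615 >1
Stable set (-2.3333, 0).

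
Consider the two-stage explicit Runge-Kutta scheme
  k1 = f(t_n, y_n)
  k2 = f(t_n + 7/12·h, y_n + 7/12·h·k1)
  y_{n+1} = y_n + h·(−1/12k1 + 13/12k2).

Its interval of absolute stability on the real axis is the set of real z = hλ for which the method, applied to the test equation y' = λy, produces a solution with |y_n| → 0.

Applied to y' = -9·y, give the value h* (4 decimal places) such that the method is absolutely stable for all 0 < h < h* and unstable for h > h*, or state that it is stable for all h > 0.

Test eqn y'=λy, z=hλ:
  k1=λy_n ⇒ h·k1=z·y_n;  k2=λ(1+7/12z)y_n ⇒ h·k2=z(1+7/12z)y_n
  y_{n+1}/y_n = 1 − 1/12z + 13/12z(1+7/12z) = 1 + z + 91/144z²
  R(z) = 1 + z + 91/144z².

Boundary: |R(x)|=1, x<0.
x=-0.89: |R|=0.6106
R=1: x+91/144x²=0 ⇒ x=−144/91=-1.5824; min R=1−1/(4·91/144)=0.6044>−1
Confirm numerically:
  x=-1.485: |R|=0.90858 <1
  x=-1.473: |R|=0.89815 <1
  x=-1.256: |R|=0.74092 <1
  x=-1.881: |R|=1.35492 >1
  x=-1.711: |R|=1.13903 >1
Stable set (-1.5824, 0).

(-1.5824,0); λ=-9 ⇒ h* = (144/91)/9 = 0.1758.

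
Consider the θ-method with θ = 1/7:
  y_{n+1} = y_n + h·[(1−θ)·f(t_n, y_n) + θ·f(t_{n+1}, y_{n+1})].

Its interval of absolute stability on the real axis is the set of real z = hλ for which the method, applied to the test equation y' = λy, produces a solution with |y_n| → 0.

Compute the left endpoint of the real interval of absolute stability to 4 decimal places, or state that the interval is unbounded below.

left endpoint -2.8000.

Set f=λy, z=hλ:
  y_{n+1} = y_n + z·[6/7·y_n + 1/7·y_{n+1}] ⇒ (1 − 1/7z)y_{n+1} = (1 + 6/7z)y_n
  ⇒ R(z) = (1 + 6/7z)/(1 − 1/7z).

Solve |R(x)|<1 on ℝ⁻.
x=-0.38: |R|=0.6396
R=−1: 1+6/7x = −1+1/7x ⇒ -5/7x=2 ⇒ x=2/(-5/7)=-2.8000
Confirm numerically:
  x=-2.682: |R|=0.93906 <1
  x=-2.161: |R|=0.65124 <1
  x=-1.575: |R|=0.28571 <1
  x=-1.469: |R|=0.21419 <1
  x=-3.201: |R|=1.19655 >1
  x=-3.063: |R|=1.13068 >1
  x=-2.876: |R|=1.03848 >1
So |R|<1 on (-2.8000, 0).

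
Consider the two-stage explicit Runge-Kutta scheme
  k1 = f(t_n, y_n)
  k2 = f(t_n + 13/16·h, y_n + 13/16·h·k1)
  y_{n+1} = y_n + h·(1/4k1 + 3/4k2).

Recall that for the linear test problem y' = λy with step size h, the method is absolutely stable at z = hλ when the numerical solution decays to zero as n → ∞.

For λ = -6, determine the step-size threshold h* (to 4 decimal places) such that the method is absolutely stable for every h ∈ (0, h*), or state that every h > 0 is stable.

(-1.6410,0); λ=-6 ⇒ h* = (64/39)/6 = 0.2735.

With y'=λy (z=hλ):
  k1=λy_n ⇒ h·k1=z·y_n;  k2=λ(1+13/16z)y_n ⇒ h·k2=z(1+13/16z)y_n
  y_{n+1}/y_n = 1 + 1/4z + 3/4z(1+13/16z) = 1 + z + 39/64z²
  so R(z) = 1 + z + 39/64z².

Boundary: |R(x)|=1, x<0.
x=-1.62: |R|=0.9792
R=1: x+39/64x²=0 ⇒ x=−64/39=-1.6410; min R=1−1/(4·39/64)=0.5897>−1
Confirm numerically:
  x=-1.332: |R|=0.74917 <1
  x=-1.186: |R|=0.67114 <1
  x=-0.814: |R|=0.58977 <1
  x=-2.110: |R|=1.60300 >1
  x=-1.808: |R|=1.18396 >1
  x=-1.681: |R|=1.04095 >1
Interval (-1.6410, 0).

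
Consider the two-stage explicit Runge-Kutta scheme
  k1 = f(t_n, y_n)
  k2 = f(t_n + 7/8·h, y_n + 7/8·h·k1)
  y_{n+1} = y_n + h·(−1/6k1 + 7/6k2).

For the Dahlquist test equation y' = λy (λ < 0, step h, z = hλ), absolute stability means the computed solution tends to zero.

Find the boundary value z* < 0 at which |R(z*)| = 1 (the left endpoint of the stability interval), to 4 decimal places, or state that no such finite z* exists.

With y'=λy (z=hλ):
  k1=λy_n ⇒ h·k1=z·y_n;  k2=λ(1+7/8z)y_n ⇒ h·k2=z(1+7/8z)y_n
  y_{n+1}/y_n = 1 − 1/6z + 7/6z(1+7/8z) = 1 + z + 49/48z²
  ⇒ R(z) = 1 + z + 49/48z².

Boundary: |R(x)|=1, x<0.
x=-1.37: |R|=1.5460
R=1: x+49/48x²=0 ⇒ x=−48/49=-0.9796; min R=1−1/(4·49/48)=0.7551>−1
Confirm numerically:
  x=-0.936: |R|=0.95835 <1
  x=-0.852: |R|=0.88903 <1
  x=-0.744: |R|=0.82107 <1
  x=-0.399: |R|=0.76352 <1
  x=-1.466: |R|=1.72793 >1
  x=-1.398: |R|=1.59712 >1
Stable set (-0.9796, 0).

z* = -0.9796.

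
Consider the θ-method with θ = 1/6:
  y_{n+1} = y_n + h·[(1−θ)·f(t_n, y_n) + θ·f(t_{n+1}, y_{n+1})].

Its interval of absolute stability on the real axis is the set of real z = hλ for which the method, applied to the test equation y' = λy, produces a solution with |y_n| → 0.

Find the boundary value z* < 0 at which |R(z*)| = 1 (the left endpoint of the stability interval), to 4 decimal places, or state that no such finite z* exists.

z* = -3.0000.

With y'=λy (z=hλ):
  y_{n+1} = y_n + z·[5/6·y_n + 1/6·y_{n+1}] ⇒ (1 − 1/6z)y_{n+1} = (1 + 5/6z)y_n
  Hence R(z) = (1 + 5/6z)/(1 − 1/6z).

Need |R(x)|<1, x<0.
x=-1.41: |R|=0.1417
R=−1: 1+5/6x = −1+1/6x ⇒ -2/3x=2 ⇒ x=2/(-2/3)=-3.0000
Confirm numerically:
  x=-2.390: |R|=0.70918 <1
  x=-2.190: |R|=0.60440 <1
  x=-1.775: |R|=0.36977 <1
  x=-1.682: |R|=0.31372 <1
  x=-3.087: |R|=1.03830 >1
  x=-3.026: |R|=1.01152 >1
Stable set (-3.0000, 0).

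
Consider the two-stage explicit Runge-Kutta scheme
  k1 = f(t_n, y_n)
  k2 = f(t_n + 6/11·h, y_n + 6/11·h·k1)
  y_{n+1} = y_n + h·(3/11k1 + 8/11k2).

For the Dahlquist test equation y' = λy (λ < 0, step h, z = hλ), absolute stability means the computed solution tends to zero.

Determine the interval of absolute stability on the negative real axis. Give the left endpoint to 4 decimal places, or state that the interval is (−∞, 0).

With y'=λy (z=hλ):
  k1=λy_n ⇒ h·k1=z·y_n;  k2=λ(1+6/11z)y_n ⇒ h·k2=z(1+6/11z)y_n
  y_{n+1}/y_n = 1 + 3/11z + 8/11z(1+6/11z) = 1 + z + 48/121z²
  R(z) = 1 + z + 48/121z².

Boundary: |R(x)|=1, x<0.
x=-0.43: |R|=0.6433
R=1: x+48/121x²=0 ⇒ x=−121/48=-2.5208; min R=1−1/(4·48/121)=0.3698>−1
Confirm numerically:
  x=-2.422: |R|=0.90504 <1
  x=-1.498: |R|=0.39218 <1
  x=-1.470: |R|=0.38722 <1
  x=-1.275: |R|=0.36988 <1
  x=-2.948: |R|=1.49955 >1
  x=-2.850: |R|=1.37215 >1
  x=-2.745: |R|=1.24410 >1
So |R|<1 on (-2.5208, 0).

(-2.5208, 0).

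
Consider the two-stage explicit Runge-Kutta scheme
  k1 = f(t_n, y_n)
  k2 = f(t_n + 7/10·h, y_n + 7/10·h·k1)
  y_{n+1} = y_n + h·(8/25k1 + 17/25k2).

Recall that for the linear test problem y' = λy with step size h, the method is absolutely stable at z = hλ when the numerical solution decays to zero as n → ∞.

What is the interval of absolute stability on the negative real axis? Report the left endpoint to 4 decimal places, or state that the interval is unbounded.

z∈(-2.1008,0).

On y'=λy, z=hλ:
  k1=λy_n ⇒ h·k1=z·y_n;  k2=λ(1+7/10z)y_n ⇒ h·k2=z(1+7/10z)y_n
  y_{n+1}/y_n = 1 + 8/25z + 17/25z(1+7/10z) = 1 + z + 119/250z²
  ⇒ R(z) = 1 + z + 119/250z².

Solve |R(x)|<1 on ℝ⁻.
x=-0.64: |R|=0.5550
R=1: x+119/250x²=0 ⇒ x=−250/119=-2.1008; min R=1−1/(4·119/250)=0.4748>−1
Confirm numerically:
  x=-1.438: |R|=0.54629 <1
  x=-1.212: |R|=0.48722 <1
  x=-0.941: |R|=0.48049 <1
  x=-0.868: |R|=0.49063 <1
  x=-2.693: |R|=1.75907 >1
  x=-2.640: |R|=1.67753 >1
  x=-2.192: |R|=1.09512 >1
Stable set (-2.1008, 0).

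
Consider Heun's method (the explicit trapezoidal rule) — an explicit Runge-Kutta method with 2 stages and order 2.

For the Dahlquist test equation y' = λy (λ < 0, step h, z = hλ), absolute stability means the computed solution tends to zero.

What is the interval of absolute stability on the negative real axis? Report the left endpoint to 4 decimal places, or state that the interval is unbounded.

Test eqn y'=λy, z=hλ:
  order 2, 2-stage ⇒ R(z)=1+z+z^2/2
  (e.g. R(-1.39)=0.57605, |R|=0.57605)

Need |R(x)|<1, x<0.
x=-1.39: |R|=0.5760
|R(-2.07)|=1.0724 |R(-1.85)|=0.8613 |R(-1.16)|=0.5128
Bisect:
  x_lo=-2.7501 |R|=2.0315  x_hi=-0.1048 |R|=0.9007
  mid=-1.42748 |R|=0.59137 →hi
  mid=-2.08881 |R|=1.09275 →lo
  mid=-1.75814 |R|=0.78739 →hi
  mid=-1.92348 |R|=0.92641 →hi
  mid=-2.00614 |R|=1.00616 →lo
  mid=-1.96481 |R|=0.96543 →hi
  mid=-1.98548 |R|=0.98558 →hi
  mid=-1.99581 |R|=0.99582 →hi
  ...
  [-2.00001,-1.99985] ⇒ x*=-2.0000
Interval (-2.0000, 0).

(-2.0000, 0).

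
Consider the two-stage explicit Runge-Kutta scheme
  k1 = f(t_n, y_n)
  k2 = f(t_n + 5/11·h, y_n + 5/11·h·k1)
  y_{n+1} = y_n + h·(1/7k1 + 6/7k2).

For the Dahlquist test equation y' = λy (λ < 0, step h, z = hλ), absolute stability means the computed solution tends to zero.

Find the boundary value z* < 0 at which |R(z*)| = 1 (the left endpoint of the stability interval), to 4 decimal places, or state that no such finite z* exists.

Test eqn y'=λy, z=hλ:
  k1=λy_n ⇒ h·k1=z·y_n;  k2=λ(1+5/11z)y_n ⇒ h·k2=z(1+5/11z)y_n
  y_{n+1}/y_n = 1 + 1/7z + 6/7z(1+5/11z) = 1 + z + 30/77z²
  so R(z) = 1 + z + 30/77z².

Find x<0 with |R(x)|<1.
x=-1.31: |R|=0.3586
R=1: x+30/77x²=0 ⇒ x=−77/30=-2.5667; min R=1−1/(4·30/77)=0.3583>−1
Confirm numerically:
  x=-2.130: |R|=0.63762 <1
  x=-1.832: |R|=0.47562 <1
  x=-1.266: |R|=0.35845 <1
  x=-1.250: |R|=0.35877 <1
  x=-3.121: |R|=1.67405 >1
  x=-2.873: |R|=1.34289 >1
Interval (-2.5667, 0).

left endpoint -2.5667.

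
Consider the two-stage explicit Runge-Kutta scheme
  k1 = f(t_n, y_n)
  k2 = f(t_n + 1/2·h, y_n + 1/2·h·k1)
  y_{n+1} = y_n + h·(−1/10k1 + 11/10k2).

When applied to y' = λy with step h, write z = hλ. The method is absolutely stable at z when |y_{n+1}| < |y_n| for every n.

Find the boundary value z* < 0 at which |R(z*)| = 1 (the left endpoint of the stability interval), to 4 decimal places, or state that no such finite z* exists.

Set f=λy, z=hλ:
  k1=λy_n ⇒ h·k1=z·y_n;  k2=λ(1+1/2z)y_n ⇒ h·k2=z(1+1/2z)y_n
  y_{n+1}/y_n = 1 − 1/10z + 11/10z(1+1/2z) = 1 + z + 11/20z²
  Hence R(z) = 1 + z + 11/20z².

Solve |R(x)|<1 on ℝ⁻.
x=-1.57: |R|=0.7857
R=1: x+11/20x²=0 ⇒ x=−20/11=-1.8182; min R=1−1/(4·11/20)=0.5455>−1
Confirm numerically:
  x=-1.736: |R|=0.92153 <1
  x=-1.536: |R|=0.76161 <1
  x=-0.870: |R|=0.54629 <1
  x=-0.855: |R|=0.54706 <1
  x=-2.339: |R|=1.67001 >1
  x=-2.319: |R|=1.63877 >1
  x=-2.318: |R|=1.63722 >1
Stable set (-1.8182, 0).

left endpoint -1.8182.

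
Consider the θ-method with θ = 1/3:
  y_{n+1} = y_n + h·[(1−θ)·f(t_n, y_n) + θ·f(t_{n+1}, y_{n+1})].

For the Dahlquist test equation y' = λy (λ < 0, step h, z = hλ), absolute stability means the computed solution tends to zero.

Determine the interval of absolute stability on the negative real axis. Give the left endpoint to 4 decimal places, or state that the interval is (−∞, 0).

z∈(-6.0000,0).

On y'=λy, z=hλ:
  y_{n+1} = y_n + z·[2/3·y_n + 1/3·y_{n+1}] ⇒ (1 − 1/3z)y_{n+1} = (1 + 2/3z)y_n
  R(z) = (1 + 2/3z)/(1 − 1/3z).

Need |R(x)|<1, x<0.
x=-1.77: |R|=0.1132
R=−1: 1+2/3x = −1+1/3x ⇒ -1/3x=2 ⇒ x=2/(-1/3)=-6.0000
Confirm numerically:
  x=-4.025: |R|=0.71886 <1
  x=-3.470: |R|=0.60896 <1
  x=-3.218: |R|=0.55259 <1
  x=-2.481: |R|=0.35796 <1
  x=-6.246: |R|=1.02661 >1
  x=-6.059: |R|=1.00651 >1
  x=-6.050: |R|=1.00552 >1
So |R|<1 on (-6.0000, 0).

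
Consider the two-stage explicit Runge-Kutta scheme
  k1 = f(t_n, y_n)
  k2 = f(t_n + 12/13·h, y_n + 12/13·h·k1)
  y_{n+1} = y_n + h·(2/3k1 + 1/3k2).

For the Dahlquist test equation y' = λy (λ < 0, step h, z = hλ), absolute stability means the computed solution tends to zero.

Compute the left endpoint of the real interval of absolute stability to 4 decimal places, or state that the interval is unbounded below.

left endpoint -3.2500.

Test eqn y'=λy, z=hλ:
  k1=λy_n ⇒ h·k1=z·y_n;  k2=λ(1+12/13z)y_n ⇒ h·k2=z(1+12/13z)y_n
  y_{n+1}/y_n = 1 + 2/3z + 1/3z(1+12/13z) = 1 + z + 4/13z²
  so R(z) = 1 + z + 4/13z².

Find x<0 with |R(x)|<1.
x=-0.33: |R|=0.7035
R=1: x+4/13x²=0 ⇒ x=−13/4=-3.2500; min R=1−1/(4·4/13)=0.1875>−1
Confirm numerically:
  x=-2.481: |R|=0.41296 <1
  x=-1.742: |R|=0.19171 <1
  x=-1.670: |R|=0.18812 <1
  x=-3.575: |R|=1.35750 >1
  x=-3.553: |R|=1.33125 >1
  x=-3.452: |R|=1.21456 >1
Stable set (-3.2500, 0).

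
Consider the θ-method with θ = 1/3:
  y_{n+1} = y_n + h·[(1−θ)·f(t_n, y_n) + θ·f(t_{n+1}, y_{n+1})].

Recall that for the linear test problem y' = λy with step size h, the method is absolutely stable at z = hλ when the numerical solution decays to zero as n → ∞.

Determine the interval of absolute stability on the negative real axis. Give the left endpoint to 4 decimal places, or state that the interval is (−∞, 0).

z∈(-6.0000,0).

With y'=λy (z=hλ):
  y_{n+1} = y_n + z·[2/3·y_n + 1/3·y_{n+1}] ⇒ (1 − 1/3z)y_{n+1} = (1 + 2/3z)y_n
  so R(z) = (1 + 2/3z)/(1 − 1/3z).

Boundary: |R(x)|=1, x<0.
x=-1.42: |R|=0.0362
R=−1: 1+2/3x = −1+1/3x ⇒ -1/3x=2 ⇒ x=2/(-1/3)=-6.0000
Confirm numerically:
  x=-5.220: |R|=0.90511 <1
  x=-2.944: |R|=0.48587 <1
  x=-2.629: |R|=0.40114 <1
  x=-6.495: |R|=1.05213 >1
  x=-6.329: |R|=1.03527 >1
  x=-6.195: |R|=1.02121 >1
Stable set (-6.0000, 0).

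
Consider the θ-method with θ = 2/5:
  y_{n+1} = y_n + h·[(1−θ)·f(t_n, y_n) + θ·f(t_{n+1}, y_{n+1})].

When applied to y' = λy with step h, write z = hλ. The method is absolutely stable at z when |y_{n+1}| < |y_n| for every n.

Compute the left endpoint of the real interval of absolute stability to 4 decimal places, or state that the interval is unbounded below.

left endpoint -10.0000.

On y'=λy, z=hλ:
  y_{n+1} = y_n + z·[3/5·y_n + 2/5·y_{n+1}] ⇒ (1 − 2/5z)y_{n+1} = (1 + 3/5z)y_n
  Hence R(z) = (1 + 3/5z)/(1 − 2/5z).

Solve |R(x)|<1 on ℝ⁻.
x=-1.63: |R|=0.0133
R=−1: 1+3/5x = −1+2/5x ⇒ -1/5x=2 ⇒ x=2/(-1/5)=-10.0000
Confirm numerically:
  x=-9.807: |R|=0.99216 <1
  x=-9.750: |R|=0.98980 <1
  x=-4.730: |R|=0.63555 <1
  x=-10.246: |R|=1.00965 >1
  x=-10.178: |R|=1.00702 >1
Interval (-10.0000, 0).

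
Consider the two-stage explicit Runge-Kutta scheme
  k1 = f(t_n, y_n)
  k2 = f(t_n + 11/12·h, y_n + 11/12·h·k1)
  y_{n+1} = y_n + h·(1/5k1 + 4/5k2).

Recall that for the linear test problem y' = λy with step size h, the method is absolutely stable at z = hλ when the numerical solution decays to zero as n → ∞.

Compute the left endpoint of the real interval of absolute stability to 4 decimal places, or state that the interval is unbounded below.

On y'=λy, z=hλ:
  k1=λy_n ⇒ h·k1=z·y_n;  k2=λ(1+11/12z)y_n ⇒ h·k2=z(1+11/12z)y_n
  y_{n+1}/y_n = 1 + 1/5z + 4/5z(1+11/12z) = 1 + z + 11/15z²
  ⇒ R(z) = 1 + z + 11/15z².

Solve |R(x)|<1 on ℝ⁻.
x=-1.04: |R|=0.7532
R=1: x+11/15x²=0 ⇒ x=−15/11=-1.3636; min R=1−1/(4·11/15)=0.6591>−1
Confirm numerically:
  x=-1.113: |R|=0.79543 <1
  x=-0.643: |R|=0.66020 <1
  x=-0.576: |R|=0.66730 <1
  x=-1.946: |R|=1.83107 >1
  x=-1.904: |R|=1.75449 >1
  x=-1.524: |R|=1.17922 >1
So |R|<1 on (-1.3636, 0).

left endpoint -1.3636.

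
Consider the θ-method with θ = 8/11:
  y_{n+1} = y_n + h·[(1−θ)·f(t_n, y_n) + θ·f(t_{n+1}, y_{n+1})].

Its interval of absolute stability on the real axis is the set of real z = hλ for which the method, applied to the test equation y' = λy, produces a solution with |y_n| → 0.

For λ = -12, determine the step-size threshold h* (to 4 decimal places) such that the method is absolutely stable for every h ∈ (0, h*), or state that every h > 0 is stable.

(−∞, 0) — no finite endpoint. Any h>0 works for λ=-12.

With y'=λy (z=hλ):
  y_{n+1} = y_n + z·[3/11·y_n + 8/11·y_{n+1}] ⇒ (1 − 8/11z)y_{n+1} = (1 + 3/11z)y_n
  R(z) = (1 + 3/11z)/(1 − 8/11z).

Boundary: |R(x)|=1, x<0.
x=-1.69: |R|=0.2418
x=-2: |R|=0.1852
x=-10: |R|=0.2088
x=-100: |R|=0.3564
θ=8/11≥1/2 ⇒ |1+3/11x|<|1−8/11x| ∀x<0 ⇒ interval (−∞,0).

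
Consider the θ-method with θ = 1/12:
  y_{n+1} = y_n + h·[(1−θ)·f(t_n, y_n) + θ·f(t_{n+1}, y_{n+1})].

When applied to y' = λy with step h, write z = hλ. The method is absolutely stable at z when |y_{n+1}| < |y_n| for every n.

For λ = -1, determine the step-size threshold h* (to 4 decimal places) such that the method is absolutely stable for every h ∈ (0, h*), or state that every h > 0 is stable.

On y'=λy, z=hλ:
  y_{n+1} = y_n + z·[11/12·y_n + 1/12·y_{n+1}] ⇒ (1 − 1/12z)y_{n+1} = (1 + 11/12z)y_n
  Hence R(z) = (1 + 11/12z)/(1 − 1/12z).

Find x<0 with |R(x)|<1.
x=-1.27: |R|=0.1485
R=−1: 1+11/12x = −1+1/12x ⇒ -5/6x=2 ⇒ x=2/(-5/6)=-2.4000
Confirm numerically:
  x=-2.109: |R|=0.79375 <1
  x=-2.029: |R|=0.73555 <1
  x=-1.757: |R|=0.53260 <1
  x=-1.238: |R|=0.12222 <1
  x=-2.976: |R|=1.38462 >1
  x=-2.761: |R|=1.24456 >1
Stable set (-2.4000, 0).

(-2.4000,0); λ=-1 ⇒ h* = (12/5)/1 = 2.4000.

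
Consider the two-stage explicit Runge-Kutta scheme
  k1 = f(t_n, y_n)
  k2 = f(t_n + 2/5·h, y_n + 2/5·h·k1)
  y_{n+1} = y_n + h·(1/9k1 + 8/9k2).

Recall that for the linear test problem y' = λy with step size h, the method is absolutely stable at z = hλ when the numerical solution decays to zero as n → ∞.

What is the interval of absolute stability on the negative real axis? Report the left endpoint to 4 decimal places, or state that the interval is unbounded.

z∈(-2.8125,0).

Set f=λy, z=hλ:
  k1=λy_n ⇒ h·k1=z·y_n;  k2=λ(1+2/5z)y_n ⇒ h·k2=z(1+2/5z)y_n
  y_{n+1}/y_n = 1 + 1/9z + 8/9z(1+2/5z) = 1 + z + 16/45z²
  R(z) = 1 + z + 16/45z².

Boundary: |R(x)|=1, x<0.
x=-1.51: |R|=0.3007
R=1: x+16/45x²=0 ⇒ x=−45/16=-2.8125; min R=1−1/(4·16/45)=0.2969>−1
Confirm numerically:
  x=-2.745: |R|=0.93412 <1
  x=-2.239: |R|=0.54344 <1
  x=-1.289: |R|=0.30176 <1
  x=-3.394: |R|=1.70173 >1
  x=-3.099: |R|=1.31568 >1
  x=-2.968: |R|=1.16410 >1
Stable set (-2.8125, 0).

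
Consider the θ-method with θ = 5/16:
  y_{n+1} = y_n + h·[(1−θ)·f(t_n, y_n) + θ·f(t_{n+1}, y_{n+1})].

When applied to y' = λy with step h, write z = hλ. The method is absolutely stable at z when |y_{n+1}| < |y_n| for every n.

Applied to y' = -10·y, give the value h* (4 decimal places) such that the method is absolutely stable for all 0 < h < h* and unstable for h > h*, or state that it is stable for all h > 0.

Set f=λy, z=hλ:
  y_{n+1} = y_n + z·[11/16·y_n + 5/16·y_{n+1}] ⇒ (1 − 5/16z)y_{n+1} = (1 + 11/16z)y_n
  ⇒ R(z) = (1 + 11/16z)/(1 − 5/16z).

Solve |R(x)|<1 on ℝ⁻.
x=-0.33: |R|=0.7008
R=−1: 1+11/16x = −1+5/16x ⇒ -3/8x=2 ⇒ x=2/(-3/8)=-5.3333
Confirm numerically:
  x=-5.064: |R|=0.96089 <1
  x=-4.935: |R|=0.94124 <1
  x=-2.575: |R|=0.42684 <1
  x=-2.286: |R|=0.33343 <1
  x=-5.444: |R|=1.01536 >1
  x=-5.392: |R|=1.00819 >1
Interval (-5.3333, 0).

(-5.3333,0); λ=-10 ⇒ h* = (16/3)/10 = 0.5333.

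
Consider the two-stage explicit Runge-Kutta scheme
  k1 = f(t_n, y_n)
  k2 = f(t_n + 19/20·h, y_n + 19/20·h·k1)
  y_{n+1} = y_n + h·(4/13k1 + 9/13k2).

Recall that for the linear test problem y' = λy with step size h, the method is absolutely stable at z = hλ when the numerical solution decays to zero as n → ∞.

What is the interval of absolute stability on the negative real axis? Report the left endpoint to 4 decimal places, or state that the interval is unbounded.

Test eqn y'=λy, z=hλ:
  k1=λy_n ⇒ h·k1=z·y_n;  k2=λ(1+19/20z)y_n ⇒ h·k2=z(1+19/20z)y_n
  y_{n+1}/y_n = 1 + 4/13z + 9/13z(1+19/20z) = 1 + z + 171/260z²
  R(z) = 1 + z + 171/260z².

Need |R(x)|<1, x<0.
x=-0.63: |R|=0.6310
R=1: x+171/260x²=0 ⇒ x=−260/171=-1.5205; min R=1−1/(4·171/260)=0.6199>−1
Confirm numerically:
  x=-1.159: |R|=0.72447 <1
  x=-1.059: |R|=0.67859 <1
  x=-0.834: |R|=0.62346 <1
  x=-0.694: |R|=0.62277 <1
  x=-1.736: |R|=1.24608 >1
  x=-1.625: |R|=1.11172 >1
Stable set (-1.5205, 0).

(-1.5205, 0).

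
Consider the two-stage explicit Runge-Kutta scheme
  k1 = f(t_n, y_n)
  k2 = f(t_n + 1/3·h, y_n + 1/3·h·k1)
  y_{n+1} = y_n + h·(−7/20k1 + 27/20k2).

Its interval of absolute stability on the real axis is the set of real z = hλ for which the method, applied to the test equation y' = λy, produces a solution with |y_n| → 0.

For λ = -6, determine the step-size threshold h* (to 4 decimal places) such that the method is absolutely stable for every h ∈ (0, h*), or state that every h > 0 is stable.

(-2.2222,0); λ=-6 ⇒ h* = (20/9)/6 = 0.3704.

With y'=λy (z=hλ):
  k1=λy_n ⇒ h·k1=z·y_n;  k2=λ(1+1/3z)y_n ⇒ h·k2=z(1+1/3z)y_n
  y_{n+1}/y_n = 1 − 7/20z + 27/20z(1+1/3z) = 1 + z + 9/20z²
  R(z) = 1 + z + 9/20z².

Boundary: |R(x)|=1, x<0.
x=-1.16: |R|=0.4455
R=1: x+9/20x²=0 ⇒ x=−20/9=-2.2222; min R=1−1/(4·9/20)=0.4444>−1
Confirm numerically:
  x=-2.044: |R|=0.83607 <1
  x=-1.809: |R|=0.66362 <1
  x=-1.275: |R|=0.45653 <1
  x=-2.690: |R|=1.56624 >1
  x=-2.535: |R|=1.35680 >1
Interval (-2.2222, 0).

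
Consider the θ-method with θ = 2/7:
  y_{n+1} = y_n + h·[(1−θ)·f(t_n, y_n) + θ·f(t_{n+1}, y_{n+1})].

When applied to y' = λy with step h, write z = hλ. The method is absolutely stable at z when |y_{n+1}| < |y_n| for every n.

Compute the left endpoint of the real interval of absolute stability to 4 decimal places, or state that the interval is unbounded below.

On y'=λy, z=hλ:
  y_{n+1} = y_n + z·[5/7·y_n + 2/7·y_{n+1}] ⇒ (1 − 2/7z)y_{n+1} = (1 + 5/7z)y_n
  R(z) = (1 + 5/7z)/(1 − 2/7z).

Boundary: |R(x)|=1, x<0.
x=-0.37: |R|=0.6654
R=−1: 1+5/7x = −1+2/7x ⇒ -3/7x=2 ⇒ x=2/(-3/7)=-4.6667
Confirm numerically:
  x=-3.856: |R|=0.83469 <1
  x=-2.703: |R|=0.52515 <1
  x=-1.963: |R|=0.25764 <1
  x=-4.978: |R|=1.05508 >1
  x=-4.952: |R|=1.05064 >1
So |R|<1 on (-4.6667, 0).

z* = -4.6667.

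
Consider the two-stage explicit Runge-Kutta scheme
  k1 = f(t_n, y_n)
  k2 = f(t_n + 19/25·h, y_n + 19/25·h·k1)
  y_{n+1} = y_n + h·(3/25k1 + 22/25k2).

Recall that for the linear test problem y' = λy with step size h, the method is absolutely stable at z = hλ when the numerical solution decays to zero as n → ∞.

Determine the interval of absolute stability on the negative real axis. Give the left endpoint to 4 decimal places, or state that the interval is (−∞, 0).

(-1.4952, 0).

On y'=λy, z=hλ:
  k1=λy_n ⇒ h·k1=z·y_n;  k2=λ(1+19/25z)y_n ⇒ h·k2=z(1+19/25z)y_n
  y_{n+1}/y_n = 1 + 3/25z + 22/25z(1+19/25z) = 1 + z + 418/625z²
  R(z) = 1 + z + 418/625z².

Boundary: |R(x)|=1, x<0.
x=-1.46: |R|=0.9656
R=1: x+418/625x²=0 ⇒ x=−625/418=-1.4952; min R=1−1/(4·418/625)=0.6262>−1
Confirm numerically:
  x=-1.255: |R|=0.79838 <1
  x=-0.905: |R|=0.64276 <1
  x=-0.634: |R|=0.63483 <1
  x=-1.679: |R|=1.20637 >1
  x=-1.657: |R|=1.17929 >1
  x=-1.517: |R|=1.02210 >1
Interval (-1.4952, 0).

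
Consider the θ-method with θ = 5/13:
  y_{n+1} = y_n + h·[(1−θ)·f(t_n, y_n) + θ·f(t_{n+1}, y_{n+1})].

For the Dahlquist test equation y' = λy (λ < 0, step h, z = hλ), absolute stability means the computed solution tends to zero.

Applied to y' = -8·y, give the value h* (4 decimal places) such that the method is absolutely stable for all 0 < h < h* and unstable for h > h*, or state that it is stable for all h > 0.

(-8.6667,0); λ=-8 ⇒ h* = (26/3)/8 = 1.0833.

With y'=λy (z=hλ):
  y_{n+1} = y_n + z·[8/13·y_n + 5/13·y_{n+1}] ⇒ (1 − 5/13z)y_{n+1} = (1 + 8/13z)y_n
  so R(z) = (1 + 8/13z)/(1 − 5/13z).

Boundary: |R(x)|=1, x<0.
x=-1.08: |R|=0.2370
R=−1: 1+8/13x = −1+5/13x ⇒ -3/13x=2 ⇒ x=2/(-3/13)=-8.6667
Confirm numerically:
  x=-8.610: |R|=0.99697 <1
  x=-7.179: |R|=0.90872 <1
  x=-6.527: |R|=0.85934 <1
  x=-9.079: |R|=1.02118 >1
  x=-8.902: |R|=1.01228 >1
So |R|<1 on (-8.6667, 0).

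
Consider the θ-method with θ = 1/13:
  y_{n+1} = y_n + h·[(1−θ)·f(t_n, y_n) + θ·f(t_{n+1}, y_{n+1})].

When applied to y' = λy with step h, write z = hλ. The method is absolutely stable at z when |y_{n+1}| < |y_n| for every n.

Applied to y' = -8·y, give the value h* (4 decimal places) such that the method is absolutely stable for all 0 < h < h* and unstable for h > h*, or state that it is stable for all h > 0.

(-2.3636,0); λ=-8 ⇒ h* = (26/11)/8 = 0.2955.

Set f=λy, z=hλ:
  y_{n+1} = y_n + z·[12/13·y_n + 1/13·y_{n+1}] ⇒ (1 − 1/13z)y_{n+1} = (1 + 12/13z)y_n
  Hence R(z) = (1 + 12/13z)/(1 − 1/13z).

Need |R(x)|<1, x<0.
x=-0.49: |R|=0.5278
R=−1: 1+12/13x = −1+1/13x ⇒ -11/13x=2 ⇒ x=2/(-11/13)=-2.3636
Confirm numerically:
  x=-1.661: |R|=0.47282 <1
  x=-1.451: |R|=0.30531 <1
  x=-1.190: |R|=0.09020 <1
  x=-1.095: |R|=0.00993 <1
  x=-2.703: |R|=1.23773 >1
  x=-2.659: |R|=1.20748 >1
  x=-2.623: |R|=1.18262 >1
So |R|<1 on (-2.3636, 0).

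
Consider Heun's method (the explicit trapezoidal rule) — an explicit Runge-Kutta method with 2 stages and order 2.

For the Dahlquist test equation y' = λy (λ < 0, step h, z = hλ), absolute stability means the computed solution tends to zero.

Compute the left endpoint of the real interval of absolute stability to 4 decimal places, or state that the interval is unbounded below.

Test eqn y'=λy, z=hλ:
  order 2, 2-stage ⇒ R(z)=1+z+z^2/2
  (e.g. R(-0.41)=0.67405, |R|=0.67405)

Need |R(x)|<1, x<0.
x=-0.41: |R|=0.6741
|R(-1.67)|=0.7244 |R(-1.57)|=0.6624 |R(-0.85)|=0.5112
Bisect:
  x_lo=-2.7313 |R|=1.9986  x_hi=-0.2113 |R|=0.8110
  mid=-1.47127 |R|=0.61105 →hi
  mid=-2.10127 |R|=1.10640 →lo
  mid=-1.78627 |R|=0.80911 →hi
  mid=-1.94377 |R|=0.94535 →hi
  mid=-2.02252 |R|=1.02278 →lo
  mid=-1.98315 |R|=0.98329 →hi
  mid=-2.00283 |R|=1.00284 →lo
  ...
  [-2.00007,-1.99991] ⇒ x*=-2.0000
Interval (-2.0000, 0).

left endpoint -2.0000.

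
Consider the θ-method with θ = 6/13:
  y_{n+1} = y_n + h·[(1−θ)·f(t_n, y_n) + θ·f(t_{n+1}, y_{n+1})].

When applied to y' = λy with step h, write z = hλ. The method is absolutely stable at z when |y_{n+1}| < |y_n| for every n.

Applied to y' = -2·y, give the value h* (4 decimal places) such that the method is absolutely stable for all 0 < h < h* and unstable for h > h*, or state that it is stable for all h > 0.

(-26.0000,0); λ=-2 ⇒ h* = (26)/2 = 13.0000.

On y'=λy, z=hλ:
  y_{n+1} = y_n + z·[7/13·y_n + 6/13·y_{n+1}] ⇒ (1 − 6/13z)y_{n+1} = (1 + 7/13z)y_n
  Hence R(z) = (1 + 7/13z)/(1 − 6/13z).

Find x<0 with |R(x)|<1.
x=-0.57: |R|=0.5487
R=−1: 1+7/13x = −1+6/13x ⇒ -1/13x=2 ⇒ x=2/(-1/13)=-26.0000
Confirm numerically:
  x=-23.756: |R|=0.98557 <1
  x=-19.768: |R|=0.95265 <1
  x=-13.930: |R|=0.87503 <1
  x=-26.391: |R|=1.00228 >1
  x=-26.189: |R|=1.00111 >1
  x=-26.149: |R|=1.00088 >1
Interval (-26.0000, 0).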